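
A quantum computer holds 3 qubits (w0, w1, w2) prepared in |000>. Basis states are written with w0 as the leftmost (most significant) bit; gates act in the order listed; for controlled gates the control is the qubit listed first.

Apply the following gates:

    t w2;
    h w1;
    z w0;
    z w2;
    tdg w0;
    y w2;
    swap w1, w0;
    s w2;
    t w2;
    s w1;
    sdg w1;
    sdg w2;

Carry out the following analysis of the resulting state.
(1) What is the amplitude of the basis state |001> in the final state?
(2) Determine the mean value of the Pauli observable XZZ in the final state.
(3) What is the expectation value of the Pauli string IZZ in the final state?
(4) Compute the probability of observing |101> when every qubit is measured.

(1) The final state's coefficient on |001> equals sqrt(2)*exp(3*I*pi/4)/2. Key observation: gates 10-11 undo each other exactly, leaving only the rest of the circuit to track.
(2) In the final state, XZZ has expectation -1.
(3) The expectation value of IZZ is -1.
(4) Outcome |101> occurs with probability 1/2.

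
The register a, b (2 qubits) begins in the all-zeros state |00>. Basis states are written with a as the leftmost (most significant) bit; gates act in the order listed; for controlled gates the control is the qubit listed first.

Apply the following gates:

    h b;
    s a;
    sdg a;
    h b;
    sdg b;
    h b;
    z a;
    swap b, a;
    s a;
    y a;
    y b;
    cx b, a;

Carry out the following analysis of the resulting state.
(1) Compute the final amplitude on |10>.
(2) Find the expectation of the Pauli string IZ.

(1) The amplitude on |10> is 0. Key observation: gates 1-4 undo each other exactly, leaving only the rest of the circuit to track.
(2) In the final state, IZ has expectation -1.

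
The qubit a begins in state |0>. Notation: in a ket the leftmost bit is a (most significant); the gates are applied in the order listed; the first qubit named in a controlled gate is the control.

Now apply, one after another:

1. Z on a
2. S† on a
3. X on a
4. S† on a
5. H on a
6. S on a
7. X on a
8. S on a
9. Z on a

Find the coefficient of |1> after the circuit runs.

The amplitude on |1> is -sqrt(2)/2.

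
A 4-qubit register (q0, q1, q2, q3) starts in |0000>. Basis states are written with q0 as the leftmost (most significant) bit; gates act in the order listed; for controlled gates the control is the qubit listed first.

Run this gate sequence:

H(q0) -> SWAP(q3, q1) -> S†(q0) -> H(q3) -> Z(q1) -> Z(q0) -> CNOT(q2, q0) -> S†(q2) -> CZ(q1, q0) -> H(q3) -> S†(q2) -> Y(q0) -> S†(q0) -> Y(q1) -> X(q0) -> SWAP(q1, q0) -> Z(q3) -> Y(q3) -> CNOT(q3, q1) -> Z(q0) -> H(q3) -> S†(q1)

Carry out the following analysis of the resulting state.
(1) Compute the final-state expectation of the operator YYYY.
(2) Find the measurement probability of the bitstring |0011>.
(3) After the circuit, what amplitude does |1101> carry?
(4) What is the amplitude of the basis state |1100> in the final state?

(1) In the final state, YYYY has expectation 0.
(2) The probability of measuring |0011> is 0.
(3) The amplitude on |1101> is I/2.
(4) |1100> carries amplitude -I/2 in the final state.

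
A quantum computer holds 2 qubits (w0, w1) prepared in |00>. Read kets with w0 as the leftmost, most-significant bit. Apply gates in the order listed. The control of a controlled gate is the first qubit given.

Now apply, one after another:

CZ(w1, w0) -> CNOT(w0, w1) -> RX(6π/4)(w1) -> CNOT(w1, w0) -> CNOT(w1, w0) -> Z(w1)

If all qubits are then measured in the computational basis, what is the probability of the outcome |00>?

Outcome |00> occurs with probability 1/2.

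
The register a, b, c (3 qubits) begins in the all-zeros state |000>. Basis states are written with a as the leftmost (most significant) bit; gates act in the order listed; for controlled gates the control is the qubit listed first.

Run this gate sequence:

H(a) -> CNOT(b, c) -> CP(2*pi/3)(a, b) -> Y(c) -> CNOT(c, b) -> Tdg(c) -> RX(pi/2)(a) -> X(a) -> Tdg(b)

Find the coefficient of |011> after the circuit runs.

|011> carries amplitude 1/2 - I/2 in the final state.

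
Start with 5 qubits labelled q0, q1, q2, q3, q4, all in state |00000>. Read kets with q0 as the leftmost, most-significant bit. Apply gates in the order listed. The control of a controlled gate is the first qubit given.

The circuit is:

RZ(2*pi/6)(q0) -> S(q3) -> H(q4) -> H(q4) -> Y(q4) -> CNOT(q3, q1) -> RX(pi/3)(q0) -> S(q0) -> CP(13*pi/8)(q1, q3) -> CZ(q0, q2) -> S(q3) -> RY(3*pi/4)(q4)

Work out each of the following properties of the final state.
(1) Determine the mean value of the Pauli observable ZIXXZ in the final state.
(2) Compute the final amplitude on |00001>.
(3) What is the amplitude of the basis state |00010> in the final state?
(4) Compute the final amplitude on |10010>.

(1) The observable ZIXXZ averages to 0.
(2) The amplitude on |00001> is sqrt(6 - 3*sqrt(2))*exp(I*pi/3)/4.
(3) The amplitude on |00010> is 0.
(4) |10010> carries amplitude 0 in the final state.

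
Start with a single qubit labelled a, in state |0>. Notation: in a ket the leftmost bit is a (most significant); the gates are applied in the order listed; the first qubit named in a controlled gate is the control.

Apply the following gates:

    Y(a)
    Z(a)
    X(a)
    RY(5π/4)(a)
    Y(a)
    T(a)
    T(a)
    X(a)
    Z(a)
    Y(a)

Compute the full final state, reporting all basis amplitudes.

After the circuit, the state carries amplitude -I*sqrt(sqrt(2) + 2)/2 on |0>, sqrt(2 - sqrt(2))/2 on |1>.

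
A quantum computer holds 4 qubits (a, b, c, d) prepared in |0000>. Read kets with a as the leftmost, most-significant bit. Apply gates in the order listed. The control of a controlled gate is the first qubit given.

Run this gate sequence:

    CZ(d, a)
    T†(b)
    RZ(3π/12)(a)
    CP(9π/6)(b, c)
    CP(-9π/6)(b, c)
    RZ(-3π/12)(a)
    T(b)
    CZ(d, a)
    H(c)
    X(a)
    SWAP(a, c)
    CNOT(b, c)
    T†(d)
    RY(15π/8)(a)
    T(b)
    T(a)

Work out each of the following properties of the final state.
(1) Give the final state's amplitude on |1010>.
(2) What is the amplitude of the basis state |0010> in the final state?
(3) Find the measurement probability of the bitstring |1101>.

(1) The final state's coefficient on |1010> equals -exp(I*pi/4)*sin(3*pi/16). Key observation: the block from step 1 through step 8 cancels to the identity and can be dropped.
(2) |0010> carries amplitude -sin(5*pi/16) in the final state.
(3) The probability of measuring |1101> is 0.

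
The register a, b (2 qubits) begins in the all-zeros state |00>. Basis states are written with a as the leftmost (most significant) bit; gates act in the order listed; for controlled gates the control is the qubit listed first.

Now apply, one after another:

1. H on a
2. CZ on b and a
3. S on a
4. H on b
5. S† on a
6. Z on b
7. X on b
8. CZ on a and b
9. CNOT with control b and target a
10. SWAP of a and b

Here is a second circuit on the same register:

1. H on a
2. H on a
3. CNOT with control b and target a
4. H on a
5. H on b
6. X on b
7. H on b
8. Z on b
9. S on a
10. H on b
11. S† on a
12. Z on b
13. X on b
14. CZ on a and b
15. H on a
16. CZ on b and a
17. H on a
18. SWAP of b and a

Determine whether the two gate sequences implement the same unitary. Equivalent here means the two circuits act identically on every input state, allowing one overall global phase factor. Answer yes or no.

Yes — the two circuits implement the same unitary up to a global phase.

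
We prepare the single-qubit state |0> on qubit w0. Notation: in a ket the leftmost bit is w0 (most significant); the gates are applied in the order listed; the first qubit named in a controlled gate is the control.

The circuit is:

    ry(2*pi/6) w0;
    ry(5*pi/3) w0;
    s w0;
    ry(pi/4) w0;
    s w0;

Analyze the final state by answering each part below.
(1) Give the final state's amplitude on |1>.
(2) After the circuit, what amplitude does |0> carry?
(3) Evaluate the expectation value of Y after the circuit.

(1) |1> carries amplitude -I*sqrt(2 - sqrt(2))/2 in the final state.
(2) The final state's coefficient on |0> equals -sqrt(sqrt(2) + 2)/2.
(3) The observable Y averages to sqrt(2)/2.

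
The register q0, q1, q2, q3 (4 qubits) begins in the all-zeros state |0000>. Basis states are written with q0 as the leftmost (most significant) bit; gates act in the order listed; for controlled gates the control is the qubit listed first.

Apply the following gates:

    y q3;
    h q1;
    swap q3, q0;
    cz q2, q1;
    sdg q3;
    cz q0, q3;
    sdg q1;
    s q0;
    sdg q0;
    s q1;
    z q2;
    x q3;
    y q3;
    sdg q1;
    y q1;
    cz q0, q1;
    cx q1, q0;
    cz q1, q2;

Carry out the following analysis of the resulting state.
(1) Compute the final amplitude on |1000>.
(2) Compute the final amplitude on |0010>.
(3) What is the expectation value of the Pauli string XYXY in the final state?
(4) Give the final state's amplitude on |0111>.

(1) The final state's coefficient on |1000> equals -sqrt(2)/2. Key observation: gates 7-10 undo each other exactly, leaving only the rest of the circuit to track.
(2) The final state's coefficient on |0010> equals 0.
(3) The expectation value of XYXY is 0.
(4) The amplitude on |0111> is 0.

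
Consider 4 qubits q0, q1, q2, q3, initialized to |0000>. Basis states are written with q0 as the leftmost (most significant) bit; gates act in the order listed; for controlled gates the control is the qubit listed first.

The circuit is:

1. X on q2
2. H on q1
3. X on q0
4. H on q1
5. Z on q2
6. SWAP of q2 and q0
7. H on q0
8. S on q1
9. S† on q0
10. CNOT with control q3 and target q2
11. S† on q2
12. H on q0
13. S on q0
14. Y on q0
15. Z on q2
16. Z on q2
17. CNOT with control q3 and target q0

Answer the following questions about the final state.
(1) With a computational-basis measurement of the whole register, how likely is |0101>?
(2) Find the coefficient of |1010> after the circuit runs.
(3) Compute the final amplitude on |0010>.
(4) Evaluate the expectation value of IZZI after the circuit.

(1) The probability of measuring |0101> is 0.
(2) The final state's coefficient on |1010> equals -1/2 - I/2.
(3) The amplitude on |0010> is 1/2 + I/2.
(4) The observable IZZI averages to -1.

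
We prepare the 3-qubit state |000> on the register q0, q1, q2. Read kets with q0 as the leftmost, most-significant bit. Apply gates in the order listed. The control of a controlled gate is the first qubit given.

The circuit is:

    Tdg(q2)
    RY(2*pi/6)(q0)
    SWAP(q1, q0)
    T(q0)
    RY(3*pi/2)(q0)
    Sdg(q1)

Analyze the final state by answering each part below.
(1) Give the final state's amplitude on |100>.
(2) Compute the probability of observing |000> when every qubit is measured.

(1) The final state's coefficient on |100> equals sqrt(6)/4.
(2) Outcome |000> occurs with probability 3/8.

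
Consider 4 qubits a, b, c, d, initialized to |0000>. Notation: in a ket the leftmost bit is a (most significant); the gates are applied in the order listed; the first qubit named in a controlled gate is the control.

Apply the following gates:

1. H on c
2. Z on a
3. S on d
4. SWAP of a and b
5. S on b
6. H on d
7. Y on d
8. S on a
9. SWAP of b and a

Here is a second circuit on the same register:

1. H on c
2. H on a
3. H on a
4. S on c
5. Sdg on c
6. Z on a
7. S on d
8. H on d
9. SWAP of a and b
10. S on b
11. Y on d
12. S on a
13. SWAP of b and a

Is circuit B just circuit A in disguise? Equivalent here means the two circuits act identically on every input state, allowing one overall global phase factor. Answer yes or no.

Yes, they are equivalent — the unitaries differ by at most a global phase.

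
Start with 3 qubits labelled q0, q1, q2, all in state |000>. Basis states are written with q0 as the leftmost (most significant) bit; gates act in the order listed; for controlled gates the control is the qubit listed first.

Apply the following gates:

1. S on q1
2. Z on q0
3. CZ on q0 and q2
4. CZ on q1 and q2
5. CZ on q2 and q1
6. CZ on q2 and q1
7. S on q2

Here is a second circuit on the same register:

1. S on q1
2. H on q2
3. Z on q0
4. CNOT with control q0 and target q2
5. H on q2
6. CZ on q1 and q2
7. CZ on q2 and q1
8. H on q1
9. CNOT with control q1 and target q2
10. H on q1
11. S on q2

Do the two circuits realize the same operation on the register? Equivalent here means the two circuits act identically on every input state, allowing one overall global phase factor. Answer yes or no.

No, they are not equivalent — no single phase factor reconciles the two unitaries.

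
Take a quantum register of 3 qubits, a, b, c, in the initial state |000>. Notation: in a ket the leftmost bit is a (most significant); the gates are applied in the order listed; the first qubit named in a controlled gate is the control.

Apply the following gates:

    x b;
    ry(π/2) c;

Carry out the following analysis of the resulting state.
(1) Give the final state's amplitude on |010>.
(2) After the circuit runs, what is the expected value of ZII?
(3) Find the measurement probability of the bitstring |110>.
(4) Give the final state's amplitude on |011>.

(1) The final state's coefficient on |010> equals sqrt(2)/2.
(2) In the final state, ZII has expectation 1.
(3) Outcome |110> occurs with probability 0.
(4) |011> carries amplitude sqrt(2)/2 in the final state.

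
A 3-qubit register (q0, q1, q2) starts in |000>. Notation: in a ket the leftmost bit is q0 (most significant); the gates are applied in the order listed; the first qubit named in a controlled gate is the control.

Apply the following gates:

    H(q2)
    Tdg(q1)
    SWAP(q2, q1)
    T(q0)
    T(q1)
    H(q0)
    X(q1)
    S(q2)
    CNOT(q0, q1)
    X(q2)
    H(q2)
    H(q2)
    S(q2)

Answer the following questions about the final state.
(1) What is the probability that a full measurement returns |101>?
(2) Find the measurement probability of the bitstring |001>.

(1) A full measurement returns |101> with probability 1/4. Key observation: the block from step 11 through step 12 cancels to the identity and can be dropped.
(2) Outcome |001> occurs with probability 1/4.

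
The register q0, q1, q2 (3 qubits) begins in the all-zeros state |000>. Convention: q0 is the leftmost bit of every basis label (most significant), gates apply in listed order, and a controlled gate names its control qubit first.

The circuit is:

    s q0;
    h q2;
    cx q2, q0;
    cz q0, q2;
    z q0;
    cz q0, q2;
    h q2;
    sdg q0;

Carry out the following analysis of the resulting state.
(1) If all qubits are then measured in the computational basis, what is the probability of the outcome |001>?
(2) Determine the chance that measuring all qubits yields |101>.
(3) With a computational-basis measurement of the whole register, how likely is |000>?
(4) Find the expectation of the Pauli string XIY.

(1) The probability of measuring |001> is 1/4.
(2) A full measurement returns |101> with probability 1/4.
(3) The probability of measuring |000> is 1/4.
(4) The expectation value of XIY is -1.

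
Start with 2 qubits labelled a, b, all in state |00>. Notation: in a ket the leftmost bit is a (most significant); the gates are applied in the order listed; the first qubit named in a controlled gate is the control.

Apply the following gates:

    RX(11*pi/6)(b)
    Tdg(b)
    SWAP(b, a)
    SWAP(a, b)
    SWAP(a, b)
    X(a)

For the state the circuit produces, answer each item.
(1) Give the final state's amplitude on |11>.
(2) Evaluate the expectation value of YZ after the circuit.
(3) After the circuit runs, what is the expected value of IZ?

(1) The final state's coefficient on |11> equals 0. Key observation: gates 4-5 undo each other exactly, leaving only the rest of the circuit to track.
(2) In the final state, YZ has expectation -sqrt(2)/4.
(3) In the final state, IZ has expectation 1.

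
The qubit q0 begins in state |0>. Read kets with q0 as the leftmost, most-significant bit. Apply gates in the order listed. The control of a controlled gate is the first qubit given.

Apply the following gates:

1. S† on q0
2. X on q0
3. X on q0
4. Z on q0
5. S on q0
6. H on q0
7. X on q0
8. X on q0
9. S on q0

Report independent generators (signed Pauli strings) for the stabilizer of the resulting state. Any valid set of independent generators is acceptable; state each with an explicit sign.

The final state is stabilized by the group generated by +Y; other independent generating sets are equally valid.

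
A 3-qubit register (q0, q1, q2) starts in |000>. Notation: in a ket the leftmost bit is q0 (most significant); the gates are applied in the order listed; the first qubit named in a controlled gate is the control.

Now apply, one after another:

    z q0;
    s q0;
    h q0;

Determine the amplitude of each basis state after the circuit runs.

The final amplitudes are sqrt(2)/2 on |000>, sqrt(2)/2 on |100>, and 0 on every other basis state.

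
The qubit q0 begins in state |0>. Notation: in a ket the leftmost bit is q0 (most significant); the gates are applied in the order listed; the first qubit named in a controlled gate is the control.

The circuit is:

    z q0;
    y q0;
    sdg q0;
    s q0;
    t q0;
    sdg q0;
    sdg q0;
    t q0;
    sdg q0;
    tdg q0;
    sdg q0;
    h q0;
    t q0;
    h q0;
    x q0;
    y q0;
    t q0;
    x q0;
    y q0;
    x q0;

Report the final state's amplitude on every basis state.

The final amplitudes are 1/2 + exp(I*pi/4)/2 on |0>, -1/2 - exp(3*I*pi/4)/2 on |1>.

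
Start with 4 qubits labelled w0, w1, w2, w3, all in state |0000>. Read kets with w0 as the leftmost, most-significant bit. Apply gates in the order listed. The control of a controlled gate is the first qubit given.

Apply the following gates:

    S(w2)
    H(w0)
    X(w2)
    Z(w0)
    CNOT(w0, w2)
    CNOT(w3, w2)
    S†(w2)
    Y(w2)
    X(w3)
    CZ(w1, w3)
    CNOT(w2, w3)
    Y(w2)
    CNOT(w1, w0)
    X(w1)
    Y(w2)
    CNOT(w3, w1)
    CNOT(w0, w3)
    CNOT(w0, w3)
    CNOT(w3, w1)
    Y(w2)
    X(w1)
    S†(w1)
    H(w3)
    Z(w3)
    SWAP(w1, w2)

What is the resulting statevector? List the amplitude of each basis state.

The final amplitudes are -I/2 on |0100>, -I/2 on |0101>, -1/2 on |1000>, 1/2 on |1001>, and 0 on every other basis state. Key observation: steps 14-21 multiply out to the identity, so the circuit reduces to the remaining gates.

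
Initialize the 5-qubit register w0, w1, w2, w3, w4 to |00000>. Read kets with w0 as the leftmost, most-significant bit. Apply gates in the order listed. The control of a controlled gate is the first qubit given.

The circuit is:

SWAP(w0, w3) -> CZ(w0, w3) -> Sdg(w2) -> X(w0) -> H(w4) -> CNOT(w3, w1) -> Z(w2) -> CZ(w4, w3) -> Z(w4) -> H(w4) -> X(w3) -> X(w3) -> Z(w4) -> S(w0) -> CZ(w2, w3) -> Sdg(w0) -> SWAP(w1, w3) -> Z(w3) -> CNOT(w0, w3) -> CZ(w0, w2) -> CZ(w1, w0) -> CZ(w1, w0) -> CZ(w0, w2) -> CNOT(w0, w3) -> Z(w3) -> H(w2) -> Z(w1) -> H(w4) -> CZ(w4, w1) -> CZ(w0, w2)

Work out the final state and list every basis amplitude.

The resulting statevector has amplitude -1/2 on |10000>, 1/2 on |10001>, 1/2 on |10100>, -1/2 on |10101>, and 0 on every other basis state.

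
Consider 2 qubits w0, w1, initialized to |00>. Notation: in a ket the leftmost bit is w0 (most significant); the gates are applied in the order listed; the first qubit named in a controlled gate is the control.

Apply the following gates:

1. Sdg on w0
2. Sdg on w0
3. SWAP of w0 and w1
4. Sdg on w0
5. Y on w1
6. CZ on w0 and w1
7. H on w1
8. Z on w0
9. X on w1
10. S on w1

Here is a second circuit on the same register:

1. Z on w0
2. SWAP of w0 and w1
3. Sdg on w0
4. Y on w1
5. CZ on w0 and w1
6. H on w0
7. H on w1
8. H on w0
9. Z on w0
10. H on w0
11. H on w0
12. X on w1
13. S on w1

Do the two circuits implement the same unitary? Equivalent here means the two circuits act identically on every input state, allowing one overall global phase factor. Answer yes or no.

Yes — the two circuits implement the same unitary up to a global phase.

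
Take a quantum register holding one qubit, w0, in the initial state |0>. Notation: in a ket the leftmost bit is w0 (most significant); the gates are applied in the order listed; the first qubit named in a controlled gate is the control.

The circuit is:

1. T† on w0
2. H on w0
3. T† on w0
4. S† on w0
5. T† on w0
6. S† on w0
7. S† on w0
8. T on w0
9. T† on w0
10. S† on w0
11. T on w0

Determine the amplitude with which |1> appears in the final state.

The amplitude on |1> is -sqrt(2)*exp(3*I*pi/4)/2.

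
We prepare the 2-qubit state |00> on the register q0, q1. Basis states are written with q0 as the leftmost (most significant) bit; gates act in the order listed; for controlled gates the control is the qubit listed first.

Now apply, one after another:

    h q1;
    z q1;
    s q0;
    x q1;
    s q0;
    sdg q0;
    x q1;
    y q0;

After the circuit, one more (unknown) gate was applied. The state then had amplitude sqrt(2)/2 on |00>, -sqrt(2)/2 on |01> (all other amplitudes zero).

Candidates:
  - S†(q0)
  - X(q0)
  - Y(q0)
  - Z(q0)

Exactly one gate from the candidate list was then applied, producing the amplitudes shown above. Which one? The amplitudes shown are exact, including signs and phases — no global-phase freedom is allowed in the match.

The unique candidate consistent with the amplitudes is Y(q0). Key observation: gates 4-7 undo each other exactly, leaving only the rest of the circuit to track.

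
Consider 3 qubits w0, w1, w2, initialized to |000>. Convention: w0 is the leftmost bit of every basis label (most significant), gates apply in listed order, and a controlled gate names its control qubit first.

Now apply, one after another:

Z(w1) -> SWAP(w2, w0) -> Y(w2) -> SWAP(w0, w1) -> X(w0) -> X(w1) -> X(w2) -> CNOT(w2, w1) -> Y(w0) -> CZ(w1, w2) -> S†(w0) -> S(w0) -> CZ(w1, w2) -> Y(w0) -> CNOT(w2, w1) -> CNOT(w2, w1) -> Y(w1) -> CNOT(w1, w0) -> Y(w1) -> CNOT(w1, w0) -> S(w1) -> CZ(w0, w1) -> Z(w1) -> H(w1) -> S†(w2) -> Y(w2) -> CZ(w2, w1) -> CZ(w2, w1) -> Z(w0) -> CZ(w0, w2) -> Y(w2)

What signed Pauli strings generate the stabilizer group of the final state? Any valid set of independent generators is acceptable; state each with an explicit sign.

The stabilizer group can be generated by -IXI, +ZII, +IIZ, among other valid generating sets. Key observation: gates 8-15 undo each other exactly, leaving only the rest of the circuit to track.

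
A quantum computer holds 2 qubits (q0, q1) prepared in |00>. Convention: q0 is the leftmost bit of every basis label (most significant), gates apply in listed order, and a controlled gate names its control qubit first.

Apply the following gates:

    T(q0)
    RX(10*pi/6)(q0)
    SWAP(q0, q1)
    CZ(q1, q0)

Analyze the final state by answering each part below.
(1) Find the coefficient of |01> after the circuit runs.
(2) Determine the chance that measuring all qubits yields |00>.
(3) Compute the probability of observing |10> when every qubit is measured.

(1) |01> carries amplitude -I/2 in the final state.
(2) Outcome |00> occurs with probability 3/4.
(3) Outcome |10> occurs with probability 0.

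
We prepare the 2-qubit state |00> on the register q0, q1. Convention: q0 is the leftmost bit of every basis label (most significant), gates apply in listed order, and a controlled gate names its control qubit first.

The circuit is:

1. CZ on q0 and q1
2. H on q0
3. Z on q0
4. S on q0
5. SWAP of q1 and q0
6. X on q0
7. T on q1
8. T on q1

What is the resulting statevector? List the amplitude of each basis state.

The resulting statevector has amplitude 0 on |00>, 0 on |01>, sqrt(2)/2 on |10>, sqrt(2)/2 on |11>.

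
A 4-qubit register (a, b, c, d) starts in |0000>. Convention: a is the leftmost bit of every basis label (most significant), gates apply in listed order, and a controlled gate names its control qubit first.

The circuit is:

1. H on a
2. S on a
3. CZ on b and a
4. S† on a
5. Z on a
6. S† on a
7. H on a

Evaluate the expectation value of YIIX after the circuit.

In the final state, YIIX has expectation 0.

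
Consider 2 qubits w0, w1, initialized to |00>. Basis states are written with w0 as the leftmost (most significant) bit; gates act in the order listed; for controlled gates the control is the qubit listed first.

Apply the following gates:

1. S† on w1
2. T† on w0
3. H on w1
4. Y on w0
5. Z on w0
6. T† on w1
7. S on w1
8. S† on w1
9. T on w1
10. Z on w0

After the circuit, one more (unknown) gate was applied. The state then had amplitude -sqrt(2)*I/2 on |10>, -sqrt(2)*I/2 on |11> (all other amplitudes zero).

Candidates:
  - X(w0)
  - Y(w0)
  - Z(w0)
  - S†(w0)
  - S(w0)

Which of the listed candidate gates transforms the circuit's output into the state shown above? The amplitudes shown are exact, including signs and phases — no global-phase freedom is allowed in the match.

The applied gate was Z(w0). Key observation: gates 5-10 undo each other exactly, leaving only the rest of the circuit to track.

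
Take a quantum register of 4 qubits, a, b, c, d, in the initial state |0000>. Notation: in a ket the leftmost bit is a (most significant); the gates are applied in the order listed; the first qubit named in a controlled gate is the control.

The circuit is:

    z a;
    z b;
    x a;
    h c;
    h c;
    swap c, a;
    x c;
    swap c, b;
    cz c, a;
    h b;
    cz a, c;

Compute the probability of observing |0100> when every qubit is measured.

Outcome |0100> occurs with probability 1/2.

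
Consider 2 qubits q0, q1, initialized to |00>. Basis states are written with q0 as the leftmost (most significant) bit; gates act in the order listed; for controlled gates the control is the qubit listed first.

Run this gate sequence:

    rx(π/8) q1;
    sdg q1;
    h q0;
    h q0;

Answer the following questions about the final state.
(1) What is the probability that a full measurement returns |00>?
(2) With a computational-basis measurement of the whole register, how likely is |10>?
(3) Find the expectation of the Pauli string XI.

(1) A full measurement returns |00> with probability cos(pi/16)**2. Key observation: gates 3-4 undo each other exactly, leaving only the rest of the circuit to track.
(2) Outcome |10> occurs with probability 0.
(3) In the final state, XI has expectation 0.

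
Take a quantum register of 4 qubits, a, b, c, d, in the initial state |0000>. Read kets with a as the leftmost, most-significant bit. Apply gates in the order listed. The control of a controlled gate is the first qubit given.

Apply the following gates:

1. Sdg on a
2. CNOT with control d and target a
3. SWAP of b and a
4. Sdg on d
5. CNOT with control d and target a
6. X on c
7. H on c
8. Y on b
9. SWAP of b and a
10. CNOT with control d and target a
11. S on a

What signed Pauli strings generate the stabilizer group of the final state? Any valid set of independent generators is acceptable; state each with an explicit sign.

The stabilizer group can be generated by -IIXI, -ZIII, +IZII, +IIIZ, among other valid generating sets.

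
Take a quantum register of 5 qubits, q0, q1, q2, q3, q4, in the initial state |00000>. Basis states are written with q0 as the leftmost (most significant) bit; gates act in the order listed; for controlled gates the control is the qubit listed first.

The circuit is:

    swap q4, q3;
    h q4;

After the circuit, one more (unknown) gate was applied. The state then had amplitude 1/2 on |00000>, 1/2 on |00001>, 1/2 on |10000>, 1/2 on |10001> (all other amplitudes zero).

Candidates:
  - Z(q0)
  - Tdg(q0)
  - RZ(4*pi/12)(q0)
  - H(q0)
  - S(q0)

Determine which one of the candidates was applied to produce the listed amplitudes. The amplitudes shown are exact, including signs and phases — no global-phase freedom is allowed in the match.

The applied gate was H(q0).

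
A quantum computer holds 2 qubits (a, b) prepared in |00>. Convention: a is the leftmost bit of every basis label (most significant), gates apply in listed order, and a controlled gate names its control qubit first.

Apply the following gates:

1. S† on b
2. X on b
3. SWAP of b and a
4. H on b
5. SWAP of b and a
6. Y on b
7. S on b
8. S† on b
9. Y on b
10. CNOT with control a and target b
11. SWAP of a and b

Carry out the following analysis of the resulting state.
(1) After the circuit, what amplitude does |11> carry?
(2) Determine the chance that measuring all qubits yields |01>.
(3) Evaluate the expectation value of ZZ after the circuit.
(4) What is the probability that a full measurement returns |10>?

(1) The final state's coefficient on |11> equals 0.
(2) Outcome |01> occurs with probability 1/2.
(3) In the final state, ZZ has expectation -1.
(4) The probability of measuring |10> is 1/2.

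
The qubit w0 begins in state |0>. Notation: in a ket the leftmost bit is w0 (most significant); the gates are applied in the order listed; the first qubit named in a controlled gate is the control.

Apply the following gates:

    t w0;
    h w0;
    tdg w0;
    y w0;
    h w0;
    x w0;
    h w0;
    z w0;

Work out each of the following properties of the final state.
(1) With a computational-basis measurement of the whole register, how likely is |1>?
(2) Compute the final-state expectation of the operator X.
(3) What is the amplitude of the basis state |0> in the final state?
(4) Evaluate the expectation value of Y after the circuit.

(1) The probability of measuring |1> is 1/2.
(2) In the final state, X has expectation -sqrt(2)/2.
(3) The amplitude on |0> is -sqrt(2)*exp(I*pi/4)/2.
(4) The expectation value of Y is -sqrt(2)/2.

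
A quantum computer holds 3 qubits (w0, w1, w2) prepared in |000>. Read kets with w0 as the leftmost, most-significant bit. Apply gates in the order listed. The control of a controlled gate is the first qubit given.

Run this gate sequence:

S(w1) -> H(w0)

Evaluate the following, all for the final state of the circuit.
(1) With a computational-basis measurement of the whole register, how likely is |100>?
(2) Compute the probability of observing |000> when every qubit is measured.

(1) Outcome |100> occurs with probability 1/2.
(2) A full measurement returns |000> with probability 1/2.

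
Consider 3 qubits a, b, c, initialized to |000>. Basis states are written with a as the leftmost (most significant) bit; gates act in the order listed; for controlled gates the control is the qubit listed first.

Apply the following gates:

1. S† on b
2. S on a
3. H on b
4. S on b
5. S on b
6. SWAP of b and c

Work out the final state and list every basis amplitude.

The final amplitudes are sqrt(2)/2 on |000>, -sqrt(2)/2 on |001>, and 0 on every other basis state.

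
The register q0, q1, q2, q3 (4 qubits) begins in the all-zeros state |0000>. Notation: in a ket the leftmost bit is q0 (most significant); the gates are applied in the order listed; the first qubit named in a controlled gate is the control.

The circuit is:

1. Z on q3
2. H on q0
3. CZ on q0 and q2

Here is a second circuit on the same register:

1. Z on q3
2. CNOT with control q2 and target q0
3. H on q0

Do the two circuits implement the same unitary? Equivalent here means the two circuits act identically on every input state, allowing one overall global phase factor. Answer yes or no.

Yes — the two circuits implement the same unitary up to a global phase.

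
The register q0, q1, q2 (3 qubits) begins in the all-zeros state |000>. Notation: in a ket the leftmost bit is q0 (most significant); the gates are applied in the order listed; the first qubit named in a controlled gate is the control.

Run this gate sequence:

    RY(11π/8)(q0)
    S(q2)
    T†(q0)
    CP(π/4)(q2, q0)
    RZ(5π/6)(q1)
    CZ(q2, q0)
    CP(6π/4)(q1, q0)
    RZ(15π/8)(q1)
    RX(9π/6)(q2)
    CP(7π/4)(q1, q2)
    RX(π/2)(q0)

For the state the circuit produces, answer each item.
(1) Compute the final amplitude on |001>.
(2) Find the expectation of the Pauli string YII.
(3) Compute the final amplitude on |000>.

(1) The final state's coefficient on |001> equals -exp(19*I*pi/48)*sin(5*pi/16)/2 + I*exp(31*I*pi/48)*cos(5*pi/16)/2.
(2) The expectation value of YII is sqrt(2 - sqrt(2))/2.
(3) The amplitude on |000> is I*exp(19*I*pi/48)*sin(5*pi/16)/2 + exp(31*I*pi/48)*cos(5*pi/16)/2.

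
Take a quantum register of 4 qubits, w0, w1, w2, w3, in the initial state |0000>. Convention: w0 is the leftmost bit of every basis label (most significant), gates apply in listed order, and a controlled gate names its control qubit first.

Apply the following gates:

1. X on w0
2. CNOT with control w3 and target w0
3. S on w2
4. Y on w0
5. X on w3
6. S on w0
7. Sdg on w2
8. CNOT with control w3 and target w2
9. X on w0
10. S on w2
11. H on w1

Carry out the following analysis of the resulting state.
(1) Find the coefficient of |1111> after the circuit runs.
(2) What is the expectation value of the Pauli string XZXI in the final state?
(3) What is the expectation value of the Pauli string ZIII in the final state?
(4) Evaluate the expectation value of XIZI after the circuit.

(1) The amplitude on |1111> is sqrt(2)/2.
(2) The expectation value of XZXI is 0.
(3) The observable ZIII averages to -1.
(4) The observable XIZI averages to 0.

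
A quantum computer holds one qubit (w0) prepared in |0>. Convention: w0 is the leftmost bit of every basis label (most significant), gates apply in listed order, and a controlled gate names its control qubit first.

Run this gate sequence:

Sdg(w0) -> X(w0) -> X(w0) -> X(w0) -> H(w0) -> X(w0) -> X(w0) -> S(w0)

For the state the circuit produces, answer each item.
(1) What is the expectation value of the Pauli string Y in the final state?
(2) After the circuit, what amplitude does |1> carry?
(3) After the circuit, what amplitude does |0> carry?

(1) In the final state, Y has expectation -1.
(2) |1> carries amplitude -sqrt(2)*I/2 in the final state.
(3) |0> carries amplitude sqrt(2)/2 in the final state.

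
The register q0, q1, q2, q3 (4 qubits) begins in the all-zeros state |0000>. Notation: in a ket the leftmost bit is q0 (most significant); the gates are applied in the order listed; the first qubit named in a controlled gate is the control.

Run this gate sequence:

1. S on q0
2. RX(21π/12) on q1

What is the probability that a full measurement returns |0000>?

A full measurement returns |0000> with probability sqrt(2)/4 + 1/2.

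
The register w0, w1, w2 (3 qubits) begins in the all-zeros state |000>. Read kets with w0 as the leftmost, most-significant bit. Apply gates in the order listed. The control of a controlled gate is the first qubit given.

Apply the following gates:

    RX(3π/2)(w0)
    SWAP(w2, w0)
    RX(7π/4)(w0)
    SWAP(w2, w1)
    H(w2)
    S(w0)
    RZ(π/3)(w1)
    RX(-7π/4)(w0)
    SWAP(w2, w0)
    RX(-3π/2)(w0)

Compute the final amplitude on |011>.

|011> carries amplitude -exp(2*I*pi/3)/4 in the final state.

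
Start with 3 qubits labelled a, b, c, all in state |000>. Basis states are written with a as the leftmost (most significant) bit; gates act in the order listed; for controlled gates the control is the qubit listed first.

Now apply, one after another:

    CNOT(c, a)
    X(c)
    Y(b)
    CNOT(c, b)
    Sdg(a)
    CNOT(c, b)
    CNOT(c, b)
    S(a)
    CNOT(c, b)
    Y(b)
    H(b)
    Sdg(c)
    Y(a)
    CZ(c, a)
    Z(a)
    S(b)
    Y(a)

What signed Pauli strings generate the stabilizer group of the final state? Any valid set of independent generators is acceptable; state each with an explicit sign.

The final state is stabilized by the group generated by +IYI, +ZII, -IIZ; other independent generating sets are equally valid. Key observation: gates 3-10 undo each other exactly, leaving only the rest of the circuit to track.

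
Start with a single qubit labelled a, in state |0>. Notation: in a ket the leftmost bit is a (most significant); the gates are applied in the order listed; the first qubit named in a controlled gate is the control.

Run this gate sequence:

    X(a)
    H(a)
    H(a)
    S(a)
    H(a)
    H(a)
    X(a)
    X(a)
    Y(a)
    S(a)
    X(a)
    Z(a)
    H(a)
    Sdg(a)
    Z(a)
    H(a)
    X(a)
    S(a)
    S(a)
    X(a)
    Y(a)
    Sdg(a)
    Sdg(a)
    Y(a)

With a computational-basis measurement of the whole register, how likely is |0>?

Outcome |0> occurs with probability 1/2.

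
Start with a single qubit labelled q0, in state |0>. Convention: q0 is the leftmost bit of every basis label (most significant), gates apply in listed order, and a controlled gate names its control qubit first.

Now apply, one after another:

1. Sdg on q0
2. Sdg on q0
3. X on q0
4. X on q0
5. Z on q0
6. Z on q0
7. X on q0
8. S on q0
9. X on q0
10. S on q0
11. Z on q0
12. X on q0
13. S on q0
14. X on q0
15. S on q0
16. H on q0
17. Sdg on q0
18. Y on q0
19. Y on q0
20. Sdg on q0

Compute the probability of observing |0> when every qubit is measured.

Outcome |0> occurs with probability 1/2.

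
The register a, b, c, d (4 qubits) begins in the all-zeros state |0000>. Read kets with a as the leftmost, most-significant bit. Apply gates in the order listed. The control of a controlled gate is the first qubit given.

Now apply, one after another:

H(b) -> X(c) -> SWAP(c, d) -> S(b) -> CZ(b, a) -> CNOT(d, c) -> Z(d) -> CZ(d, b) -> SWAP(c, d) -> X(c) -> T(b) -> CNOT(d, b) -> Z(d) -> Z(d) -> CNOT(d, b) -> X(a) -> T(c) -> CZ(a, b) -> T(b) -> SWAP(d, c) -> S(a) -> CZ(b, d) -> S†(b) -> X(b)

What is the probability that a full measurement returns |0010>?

Outcome |0010> occurs with probability 0. Key observation: gates 12-15 undo each other exactly, leaving only the rest of the circuit to track.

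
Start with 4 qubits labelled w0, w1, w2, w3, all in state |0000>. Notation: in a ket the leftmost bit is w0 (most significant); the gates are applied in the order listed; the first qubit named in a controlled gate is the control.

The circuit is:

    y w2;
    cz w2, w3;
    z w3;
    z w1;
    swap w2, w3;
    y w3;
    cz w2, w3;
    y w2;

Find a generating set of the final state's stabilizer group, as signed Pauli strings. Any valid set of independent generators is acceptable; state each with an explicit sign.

The stabilizer group can be generated by +ZIII, +IZII, -IIZI, +IIIZ, among other valid generating sets.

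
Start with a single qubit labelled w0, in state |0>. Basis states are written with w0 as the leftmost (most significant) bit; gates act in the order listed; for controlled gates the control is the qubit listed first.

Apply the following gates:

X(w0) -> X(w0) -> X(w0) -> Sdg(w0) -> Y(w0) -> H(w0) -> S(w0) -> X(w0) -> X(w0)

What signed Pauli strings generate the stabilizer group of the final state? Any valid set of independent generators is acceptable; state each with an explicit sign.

The stabilizer group can be generated by +Y, among other valid generating sets.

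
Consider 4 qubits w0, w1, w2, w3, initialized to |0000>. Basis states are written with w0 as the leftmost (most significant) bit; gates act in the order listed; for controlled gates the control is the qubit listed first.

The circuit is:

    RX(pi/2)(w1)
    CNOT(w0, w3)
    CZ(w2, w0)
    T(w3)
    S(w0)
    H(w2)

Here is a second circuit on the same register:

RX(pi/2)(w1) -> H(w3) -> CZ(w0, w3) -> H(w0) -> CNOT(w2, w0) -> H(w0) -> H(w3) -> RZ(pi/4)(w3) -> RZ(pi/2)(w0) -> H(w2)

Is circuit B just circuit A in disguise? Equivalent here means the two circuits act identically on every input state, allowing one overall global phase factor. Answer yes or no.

Yes: on every input state the two circuits agree up to one overall phase factor.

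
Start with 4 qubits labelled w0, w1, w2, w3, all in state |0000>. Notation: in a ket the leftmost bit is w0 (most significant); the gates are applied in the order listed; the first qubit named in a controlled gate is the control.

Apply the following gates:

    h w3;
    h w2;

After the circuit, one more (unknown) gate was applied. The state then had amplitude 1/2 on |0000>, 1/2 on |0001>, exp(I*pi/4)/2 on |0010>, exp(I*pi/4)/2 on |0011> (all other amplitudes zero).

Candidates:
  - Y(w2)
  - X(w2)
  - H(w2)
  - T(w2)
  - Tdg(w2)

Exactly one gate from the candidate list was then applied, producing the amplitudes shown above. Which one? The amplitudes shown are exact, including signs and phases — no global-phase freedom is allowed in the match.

The unique candidate consistent with the amplitudes is T(w2).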